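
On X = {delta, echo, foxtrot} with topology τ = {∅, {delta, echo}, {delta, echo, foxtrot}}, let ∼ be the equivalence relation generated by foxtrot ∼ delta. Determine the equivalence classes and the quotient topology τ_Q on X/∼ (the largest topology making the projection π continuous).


X/∼ = {[delta=foxtrot], [echo]}; |τ_Q| = 2.

Equivalence classes: [delta=foxtrot], [echo].
Quotient map π: X → X/∼ sends delta ↦ [delta=foxtrot], echo ↦ [echo], foxtrot ↦ [delta=foxtrot].
For each subset V ⊆ X/∼, compute π^{-1}(V) ⊆ X and check whether π^{-1}(V) ∈ τ. V is open in τ_Q iff π^{-1}(V) ∈ τ.
  V = {}: π^{-1}(V) = ∅ ∈ τ ✓.
  V = {[delta=foxtrot]}: π^{-1}(V) = {delta, foxtrot} ∉ τ ✗.
  V = {[echo]}: π^{-1}(V) = {echo} ∉ τ ✗.
  V = {[delta=foxtrot], [echo]}: π^{-1}(V) = {delta, echo, foxtrot} ∈ τ ✓.
Open sets in the quotient: τ_Q = {{}, {[delta=foxtrot], [echo]}} (2 elements).


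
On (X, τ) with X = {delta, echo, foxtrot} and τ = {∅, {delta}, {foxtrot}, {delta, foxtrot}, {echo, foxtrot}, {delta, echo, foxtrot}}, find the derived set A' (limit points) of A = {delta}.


A' = ∅

For each x ∈ X, list the open sets U ∈ τ with x ∈ U, then check whether U ∩ (A ∖ {x}) ≠ ∅ for every such U.
  x = delta: open {delta} ∋ x has {delta} ∩ (A ∖ {delta}) = ∅, so x is NOT a limit point.
  x = echo: open {echo, foxtrot} ∋ x has {echo, foxtrot} ∩ (A ∖ {echo}) = ∅, so x is NOT a limit point.
  x = foxtrot: open {foxtrot} ∋ x has {foxtrot} ∩ (A ∖ {foxtrot}) = ∅, so x is NOT a limit point.
Collecting: A' = ∅.


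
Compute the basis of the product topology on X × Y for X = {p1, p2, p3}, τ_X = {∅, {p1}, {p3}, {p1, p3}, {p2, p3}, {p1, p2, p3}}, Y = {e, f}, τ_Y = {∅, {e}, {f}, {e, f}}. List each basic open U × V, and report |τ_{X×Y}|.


Basis B = {∅ × ∅, {p1} × {e}, {p1} × {f}, {p3} × {e}, {p3} × {f}, {p1} × {e, f}, {p1, p3} × {e}, {p1, p3} × {f}, {p2, p3} × {e}, {p2, p3} × {f}, {p3} × {e, f}, {p1, p2, p3} × {e}, {p1, p2, p3} × {f}, {p1, p3} × {e, f}, {p2, p3} × {e, f}, {p1, p2, p3} × {e, f}}; |τ_{X×Y}| = 36.

Enumerate products U × V with U ∈ τ_X, V ∈ τ_Y (deduplicated):
  ∅ × ∅ = {} (∅)
  {p1} × {e} = {(p1,e)}
  {p1} × {f} = {(p1,f)}
  {p3} × {e} = {(p3,e)}
  {p3} × {f} = {(p3,f)}
  {p1} × {e, f} = {(p1,e), (p1,f)}
  {p1, p3} × {e} = {(p1,e), (p3,e)}
  {p1, p3} × {f} = {(p1,f), (p3,f)}
  {p2, p3} × {e} = {(p2,e), (p3,e)}
  {p2, p3} × {f} = {(p2,f), (p3,f)}
  {p3} × {e, f} = {(p3,e), (p3,f)}
  {p1, p2, p3} × {e} = {(p1,e), (p2,e), (p3,e)}
  {p1, p2, p3} × {f} = {(p1,f), (p2,f), (p3,f)}
  {p1, p3} × {e, f} = {(p1,e), (p1,f), (p3,e), (p3,f)}
  {p2, p3} × {e, f} = {(p2,e), (p2,f), (p3,e), (p3,f)}
  {p1, p2, p3} × {e, f} = {(p1,e), (p1,f), (p2,e), (p2,f), (p3,e), (p3,f)}
These 16 distinct sets form the basis B.
Close under arbitrary unions to get τ_{X×Y}; counting gives |τ_{X×Y}| = 36.


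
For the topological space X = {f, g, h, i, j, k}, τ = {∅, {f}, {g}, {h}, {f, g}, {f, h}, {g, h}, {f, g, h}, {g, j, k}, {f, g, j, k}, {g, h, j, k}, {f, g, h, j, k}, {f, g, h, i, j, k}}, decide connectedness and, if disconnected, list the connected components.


(X, τ) is connected.

Find clopen sets (U ∈ τ with X ∖ U ∈ τ):
  U = ∅, X ∖ U = {f, g, h, i, j, k} — both open, so U is clopen.
  U = {f, g, h, i, j, k}, X ∖ U = ∅ — both open, so U is clopen.
Only trivial clopens (∅ and X) exist, so (X, τ) is connected.
Compute connected components by grouping points that agree on all clopens:
  component: {f, g, h, i, j, k}


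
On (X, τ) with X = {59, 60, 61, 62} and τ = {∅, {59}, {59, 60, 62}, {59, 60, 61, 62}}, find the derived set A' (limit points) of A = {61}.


A' = ∅

For each x ∈ X, list the open sets U ∈ τ with x ∈ U, then check whether U ∩ (A ∖ {x}) ≠ ∅ for every such U.
  x = 59: open {59} ∋ x has {59} ∩ (A ∖ {59}) = ∅, so x is NOT a limit point.
  x = 60: open {59, 60, 62} ∋ x has {59, 60, 62} ∩ (A ∖ {60}) = ∅, so x is NOT a limit point.
  x = 61: open {59, 60, 61, 62} ∋ x has {59, 60, 61, 62} ∩ (A ∖ {61}) = ∅, so x is NOT a limit point.
  x = 62: open {59, 60, 62} ∋ x has {59, 60, 62} ∩ (A ∖ {62}) = ∅, so x is NOT a limit point.
Collecting: A' = ∅.


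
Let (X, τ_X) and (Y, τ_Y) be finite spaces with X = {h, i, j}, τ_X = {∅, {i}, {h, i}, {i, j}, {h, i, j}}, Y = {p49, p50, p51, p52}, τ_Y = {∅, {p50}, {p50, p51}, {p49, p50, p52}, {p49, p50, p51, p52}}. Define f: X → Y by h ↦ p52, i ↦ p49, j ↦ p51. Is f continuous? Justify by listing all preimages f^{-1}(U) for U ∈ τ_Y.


f is NOT continuous.

Compute f^{-1}(U) for each U ∈ τ_Y:
  U = ∅: f^{-1}(U) = ∅ ∈ τ_X ✓.
  U = {p50}: f^{-1}(U) = ∅ ∈ τ_X ✓.
  U = {p50, p51}: f^{-1}(U) = {j} ∉ τ_X ✗.
  U = {p49, p50, p52}: f^{-1}(U) = {h, i} ∈ τ_X ✓.
  U = {p49, p50, p51, p52}: f^{-1}(U) = {h, i, j} ∈ τ_X ✓.
Found U = {p50, p51} with f^{-1}(U) = {j} not in τ_X. Therefore f is NOT continuous.


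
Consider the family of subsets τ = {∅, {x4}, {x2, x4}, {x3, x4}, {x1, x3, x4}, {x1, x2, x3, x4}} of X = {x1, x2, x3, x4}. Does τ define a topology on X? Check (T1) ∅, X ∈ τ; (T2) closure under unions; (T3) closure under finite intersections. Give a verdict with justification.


τ is NOT a topology on X.

Axiom (T1): ∅ ∈ τ? Yes; X ∈ τ? Yes.
Axiom (T2/T3): check pairwise unions and intersections of members of τ.
Counterexample for (T2): {x2, x4} ∪ {x3, x4} = {x2, x3, x4} ∉ τ. Therefore τ is NOT a topology.


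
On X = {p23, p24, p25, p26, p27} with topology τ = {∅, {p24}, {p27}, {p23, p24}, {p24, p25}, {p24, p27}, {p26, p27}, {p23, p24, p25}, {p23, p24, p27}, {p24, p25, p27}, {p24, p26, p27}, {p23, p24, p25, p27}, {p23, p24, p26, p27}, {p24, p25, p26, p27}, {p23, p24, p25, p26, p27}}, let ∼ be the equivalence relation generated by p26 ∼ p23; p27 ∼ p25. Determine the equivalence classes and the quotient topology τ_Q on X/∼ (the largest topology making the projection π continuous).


X/∼ = {[p23=p26], [p24], [p25=p27]}; |τ_Q| = 4.

Equivalence classes: [p23=p26], [p24], [p25=p27].
Quotient map π: X → X/∼ sends p23 ↦ [p23=p26], p24 ↦ [p24], p25 ↦ [p25=p27], p26 ↦ [p23=p26], p27 ↦ [p25=p27].
For each subset V ⊆ X/∼, compute π^{-1}(V) ⊆ X and check whether π^{-1}(V) ∈ τ. V is open in τ_Q iff π^{-1}(V) ∈ τ.
  V = {}: π^{-1}(V) = ∅ ∈ τ ✓.
  V = {[p23=p26]}: π^{-1}(V) = {p23, p26} ∉ τ ✗.
  V = {[p24]}: π^{-1}(V) = {p24} ∈ τ ✓.
  V = {[p23=p26], [p24]}: π^{-1}(V) = {p23, p24, p26} ∉ τ ✗.
  V = {[p25=p27]}: π^{-1}(V) = {p25, p27} ∉ τ ✗.
  V = {[p23=p26], [p25=p27]}: π^{-1}(V) = {p23, p25, p26, p27} ∉ τ ✗.
  V = {[p24], [p25=p27]}: π^{-1}(V) = {p24, p25, p27} ∈ τ ✓.
  V = {[p23=p26], [p24], [p25=p27]}: π^{-1}(V) = {p23, p24, p25, p26, p27} ∈ τ ✓.
Open sets in the quotient: τ_Q = {{}, {[p24]}, {[p24], [p25=p27]}, {[p23=p26], [p24], [p25=p27]}} (4 elements).


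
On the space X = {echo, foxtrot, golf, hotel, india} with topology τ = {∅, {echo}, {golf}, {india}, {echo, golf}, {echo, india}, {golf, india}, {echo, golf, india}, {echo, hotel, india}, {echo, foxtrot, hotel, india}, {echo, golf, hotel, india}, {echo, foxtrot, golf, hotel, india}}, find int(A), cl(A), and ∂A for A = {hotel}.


int(A) = ∅, cl(A) = {foxtrot, hotel}, ∂A = {foxtrot, hotel}.

Closed sets in (X, τ) are complements of opens:
  closed(X, τ) = {∅, {foxtrot}, {golf}, {foxtrot, golf}, {foxtrot, hotel}, {echo, foxtrot, hotel}, {foxtrot, golf, hotel}, {foxtrot, hotel, india}, {echo, foxtrot, golf, hotel}, {echo, foxtrot, hotel, india}, {foxtrot, golf, hotel, india}, {echo, foxtrot, golf, hotel, india}}.
int(A) = ⋃ {U ∈ τ : U ⊆ A}. Opens contained in A: ∅.
Taking the union of these: int(A) = ∅.
cl(A) = ⋂ {C closed : A ⊆ C}. Closed sets containing A: {foxtrot, hotel}, {echo, foxtrot, hotel}, {foxtrot, golf, hotel}, {foxtrot, hotel, india}, {echo, foxtrot, golf, hotel}, {echo, foxtrot, hotel, india}, {foxtrot, golf, hotel, india}, {echo, foxtrot, golf, hotel, india}.
Intersecting these: cl(A) = {foxtrot, hotel}.
∂A = cl(A) ∖ int(A) = {foxtrot, hotel} ∖ ∅ = {foxtrot, hotel}.


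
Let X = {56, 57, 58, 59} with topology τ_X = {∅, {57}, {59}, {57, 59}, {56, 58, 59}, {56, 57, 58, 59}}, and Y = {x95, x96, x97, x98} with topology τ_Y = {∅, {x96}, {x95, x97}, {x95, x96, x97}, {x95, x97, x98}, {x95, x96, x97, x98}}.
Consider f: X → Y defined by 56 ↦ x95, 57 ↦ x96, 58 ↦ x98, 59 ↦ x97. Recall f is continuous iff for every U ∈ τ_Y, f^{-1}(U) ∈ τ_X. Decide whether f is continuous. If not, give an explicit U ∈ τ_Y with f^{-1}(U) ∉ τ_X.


f is NOT continuous.

Compute f^{-1}(U) for each U ∈ τ_Y:
  U = ∅: f^{-1}(U) = ∅ ∈ τ_X ✓.
  U = {x96}: f^{-1}(U) = {57} ∈ τ_X ✓.
  U = {x95, x97}: f^{-1}(U) = {56, 59} ∉ τ_X ✗.
  U = {x95, x96, x97}: f^{-1}(U) = {56, 57, 59} ∉ τ_X ✗.
  U = {x95, x97, x98}: f^{-1}(U) = {56, 58, 59} ∈ τ_X ✓.
  U = {x95, x96, x97, x98}: f^{-1}(U) = {56, 57, 58, 59} ∈ τ_X ✓.
Found U = {x95, x97} with f^{-1}(U) = {56, 59} not in τ_X. Therefore f is NOT continuous.


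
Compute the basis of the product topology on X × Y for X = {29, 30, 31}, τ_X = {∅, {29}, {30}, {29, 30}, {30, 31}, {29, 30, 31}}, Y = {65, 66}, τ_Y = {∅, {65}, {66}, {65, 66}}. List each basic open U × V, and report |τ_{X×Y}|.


Basis B = {∅ × ∅, {29} × {65}, {29} × {66}, {30} × {65}, {30} × {66}, {29} × {65, 66}, {29, 30} × {65}, {29, 30} × {66}, {30} × {65, 66}, {30, 31} × {65}, {30, 31} × {66}, {29, 30, 31} × {65}, {29, 30, 31} × {66}, {29, 30} × {65, 66}, {30, 31} × {65, 66}, {29, 30, 31} × {65, 66}}; |τ_{X×Y}| = 36.

Enumerate products U × V with U ∈ τ_X, V ∈ τ_Y (deduplicated):
  ∅ × ∅ = {} (∅)
  {29} × {65} = {(29,65)}
  {29} × {66} = {(29,66)}
  {30} × {65} = {(30,65)}
  {30} × {66} = {(30,66)}
  {29} × {65, 66} = {(29,65), (29,66)}
  {29, 30} × {65} = {(29,65), (30,65)}
  {29, 30} × {66} = {(29,66), (30,66)}
  {30} × {65, 66} = {(30,65), (30,66)}
  {30, 31} × {65} = {(30,65), (31,65)}
  {30, 31} × {66} = {(30,66), (31,66)}
  {29, 30, 31} × {65} = {(29,65), (30,65), (31,65)}
  {29, 30, 31} × {66} = {(29,66), (30,66), (31,66)}
  {29, 30} × {65, 66} = {(29,65), (29,66), (30,65), (30,66)}
  {30, 31} × {65, 66} = {(30,65), (30,66), (31,65), (31,66)}
  {29, 30, 31} × {65, 66} = {(29,65), (29,66), (30,65), (30,66), (31,65), (31,66)}
These 16 distinct sets form the basis B.
Close under arbitrary unions to get τ_{X×Y}; counting gives |τ_{X×Y}| = 36.


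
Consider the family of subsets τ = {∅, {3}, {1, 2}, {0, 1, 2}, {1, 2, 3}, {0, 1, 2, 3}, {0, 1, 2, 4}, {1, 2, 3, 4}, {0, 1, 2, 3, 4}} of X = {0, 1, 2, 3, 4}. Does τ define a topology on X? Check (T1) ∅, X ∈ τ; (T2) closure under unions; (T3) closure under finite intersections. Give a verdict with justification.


τ is NOT a topology on X.

Axiom (T1): ∅ ∈ τ? Yes; X ∈ τ? Yes.
Axiom (T2/T3): check pairwise unions and intersections of members of τ.
Counterexample for (T3): {0, 1, 2, 4} ∩ {1, 2, 3, 4} = {1, 2, 4} ∉ τ. Therefore τ is NOT a topology.


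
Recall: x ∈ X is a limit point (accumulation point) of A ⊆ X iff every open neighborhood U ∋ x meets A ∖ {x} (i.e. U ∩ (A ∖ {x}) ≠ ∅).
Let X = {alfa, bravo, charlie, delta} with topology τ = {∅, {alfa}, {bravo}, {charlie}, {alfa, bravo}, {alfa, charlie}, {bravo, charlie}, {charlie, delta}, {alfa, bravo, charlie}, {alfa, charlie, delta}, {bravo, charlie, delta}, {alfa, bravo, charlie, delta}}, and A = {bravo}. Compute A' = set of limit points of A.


A' = ∅

For each x ∈ X, list the open sets U ∈ τ with x ∈ U, then check whether U ∩ (A ∖ {x}) ≠ ∅ for every such U.
  x = alfa: open {alfa} ∋ x has {alfa} ∩ (A ∖ {alfa}) = ∅, so x is NOT a limit point.
  x = bravo: open {bravo} ∋ x has {bravo} ∩ (A ∖ {bravo}) = ∅, so x is NOT a limit point.
  x = charlie: open {charlie} ∋ x has {charlie} ∩ (A ∖ {charlie}) = ∅, so x is NOT a limit point.
  x = delta: open {charlie, delta} ∋ x has {charlie, delta} ∩ (A ∖ {delta}) = ∅, so x is NOT a limit point.
Collecting: A' = ∅.


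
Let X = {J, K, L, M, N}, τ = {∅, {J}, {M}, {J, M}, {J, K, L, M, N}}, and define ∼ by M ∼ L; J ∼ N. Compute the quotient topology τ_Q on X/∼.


X/∼ = {[J=N], [K], [L=M]}; |τ_Q| = 2.

Equivalence classes: [J=N], [K], [L=M].
Quotient map π: X → X/∼ sends J ↦ [J=N], K ↦ [K], L ↦ [L=M], M ↦ [L=M], N ↦ [J=N].
For each subset V ⊆ X/∼, compute π^{-1}(V) ⊆ X and check whether π^{-1}(V) ∈ τ. V is open in τ_Q iff π^{-1}(V) ∈ τ.
  V = {}: π^{-1}(V) = ∅ ∈ τ ✓.
  V = {[J=N]}: π^{-1}(V) = {J, N} ∉ τ ✗.
  V = {[K]}: π^{-1}(V) = {K} ∉ τ ✗.
  V = {[J=N], [K]}: π^{-1}(V) = {J, K, N} ∉ τ ✗.
  V = {[L=M]}: π^{-1}(V) = {L, M} ∉ τ ✗.
  V = {[J=N], [L=M]}: π^{-1}(V) = {J, L, M, N} ∉ τ ✗.
  V = {[K], [L=M]}: π^{-1}(V) = {K, L, M} ∉ τ ✗.
  V = {[J=N], [K], [L=M]}: π^{-1}(V) = {J, K, L, M, N} ∈ τ ✓.
Open sets in the quotient: τ_Q = {{}, {[J=N], [K], [L=M]}} (2 elements).


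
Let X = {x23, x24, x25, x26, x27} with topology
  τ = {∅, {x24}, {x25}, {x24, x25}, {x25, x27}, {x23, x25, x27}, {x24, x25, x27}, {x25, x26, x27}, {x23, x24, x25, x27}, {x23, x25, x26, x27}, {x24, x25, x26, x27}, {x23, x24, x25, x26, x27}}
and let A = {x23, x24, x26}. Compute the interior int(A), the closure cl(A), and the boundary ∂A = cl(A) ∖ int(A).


int(A) = {x24}, cl(A) = {x23, x24, x26}, ∂A = {x23, x26}.

Closed sets in (X, τ) are complements of opens:
  closed(X, τ) = {∅, {x23}, {x24}, {x26}, {x23, x24}, {x23, x26}, {x24, x26}, {x23, x24, x26}, {x23, x26, x27}, {x23, x24, x26, x27}, {x23, x25, x26, x27}, {x23, x24, x25, x26, x27}}.
int(A) = ⋃ {U ∈ τ : U ⊆ A}. Opens contained in A: ∅, {x24}.
Taking the union of these: int(A) = {x24}.
cl(A) = ⋂ {C closed : A ⊆ C}. Closed sets containing A: {x23, x24, x26}, {x23, x24, x26, x27}, {x23, x24, x25, x26, x27}.
Intersecting these: cl(A) = {x23, x24, x26}.
∂A = cl(A) ∖ int(A) = {x23, x24, x26} ∖ {x24} = {x23, x26}.


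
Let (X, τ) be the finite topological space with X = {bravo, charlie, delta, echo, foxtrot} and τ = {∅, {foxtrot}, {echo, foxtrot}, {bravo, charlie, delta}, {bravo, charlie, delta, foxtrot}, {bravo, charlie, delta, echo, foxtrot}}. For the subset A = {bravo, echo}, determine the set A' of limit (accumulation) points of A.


A' = {charlie, delta}

For each x ∈ X, list the open sets U ∈ τ with x ∈ U, then check whether U ∩ (A ∖ {x}) ≠ ∅ for every such U.
  x = bravo: open {bravo, charlie, delta} ∋ x has {bravo, charlie, delta} ∩ (A ∖ {bravo}) = ∅, so x is NOT a limit point.
  x = charlie: opens ∋ x are {bravo, charlie, delta}, {bravo, charlie, delta, foxtrot}, {bravo, charlie, delta, echo, foxtrot}; each meets A ∖ {charlie}, so x IS a limit point.
  x = delta: opens ∋ x are {bravo, charlie, delta}, {bravo, charlie, delta, foxtrot}, {bravo, charlie, delta, echo, foxtrot}; each meets A ∖ {delta}, so x IS a limit point.
  x = echo: open {echo, foxtrot} ∋ x has {echo, foxtrot} ∩ (A ∖ {echo}) = ∅, so x is NOT a limit point.
  x = foxtrot: open {foxtrot} ∋ x has {foxtrot} ∩ (A ∖ {foxtrot}) = ∅, so x is NOT a limit point.
Collecting: A' = {charlie, delta}.


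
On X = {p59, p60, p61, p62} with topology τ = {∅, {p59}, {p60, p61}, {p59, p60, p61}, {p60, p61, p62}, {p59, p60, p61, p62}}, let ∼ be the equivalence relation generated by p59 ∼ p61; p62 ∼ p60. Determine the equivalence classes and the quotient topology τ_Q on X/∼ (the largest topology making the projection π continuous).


X/∼ = {[p59=p61], [p60=p62]}; |τ_Q| = 2.

Equivalence classes: [p59=p61], [p60=p62].
Quotient map π: X → X/∼ sends p59 ↦ [p59=p61], p60 ↦ [p60=p62], p61 ↦ [p59=p61], p62 ↦ [p60=p62].
For each subset V ⊆ X/∼, compute π^{-1}(V) ⊆ X and check whether π^{-1}(V) ∈ τ. V is open in τ_Q iff π^{-1}(V) ∈ τ.
  V = {}: π^{-1}(V) = ∅ ∈ τ ✓.
  V = {[p59=p61]}: π^{-1}(V) = {p59, p61} ∉ τ ✗.
  V = {[p60=p62]}: π^{-1}(V) = {p60, p62} ∉ τ ✗.
  V = {[p59=p61], [p60=p62]}: π^{-1}(V) = {p59, p60, p61, p62} ∈ τ ✓.
Open sets in the quotient: τ_Q = {{}, {[p59=p61], [p60=p62]}} (2 elements).


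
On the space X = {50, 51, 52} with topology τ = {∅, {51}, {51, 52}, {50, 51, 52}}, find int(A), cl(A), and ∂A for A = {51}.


int(A) = {51}, cl(A) = {50, 51, 52}, ∂A = {50, 52}.

Closed sets in (X, τ) are complements of opens:
  closed(X, τ) = {∅, {50}, {50, 52}, {50, 51, 52}}.
int(A) = ⋃ {U ∈ τ : U ⊆ A}. Opens contained in A: ∅, {51}.
Taking the union of these: int(A) = {51}.
cl(A) = ⋂ {C closed : A ⊆ C}. Closed sets containing A: {50, 51, 52}.
Intersecting these: cl(A) = {50, 51, 52}.
∂A = cl(A) ∖ int(A) = {50, 51, 52} ∖ {51} = {50, 52}.


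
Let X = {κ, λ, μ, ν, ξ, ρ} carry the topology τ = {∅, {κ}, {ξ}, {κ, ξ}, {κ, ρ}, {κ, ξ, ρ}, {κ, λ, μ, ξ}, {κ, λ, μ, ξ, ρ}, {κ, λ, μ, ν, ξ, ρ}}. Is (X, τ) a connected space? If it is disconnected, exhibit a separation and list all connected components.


(X, τ) is connected.

Find clopen sets (U ∈ τ with X ∖ U ∈ τ):
  U = ∅, X ∖ U = {κ, λ, μ, ν, ξ, ρ} — both open, so U is clopen.
  U = {κ, λ, μ, ν, ξ, ρ}, X ∖ U = ∅ — both open, so U is clopen.
Only trivial clopens (∅ and X) exist, so (X, τ) is connected.
Compute connected components by grouping points that agree on all clopens:
  component: {κ, λ, μ, ν, ξ, ρ}


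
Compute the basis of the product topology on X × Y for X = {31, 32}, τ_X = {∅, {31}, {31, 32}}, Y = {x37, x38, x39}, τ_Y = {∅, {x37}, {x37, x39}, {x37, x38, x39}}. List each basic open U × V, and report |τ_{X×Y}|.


Basis B = {∅ × ∅, {31} × {x37}, {31} × {x37, x39}, {31, 32} × {x37}, {31} × {x37, x38, x39}, {31, 32} × {x37, x39}, {31, 32} × {x37, x38, x39}}; |τ_{X×Y}| = 10.

Enumerate products U × V with U ∈ τ_X, V ∈ τ_Y (deduplicated):
  ∅ × ∅ = {} (∅)
  {31} × {x37} = {(31,x37)}
  {31} × {x37, x39} = {(31,x37), (31,x39)}
  {31, 32} × {x37} = {(31,x37), (32,x37)}
  {31} × {x37, x38, x39} = {(31,x37), (31,x38), (31,x39)}
  {31, 32} × {x37, x39} = {(31,x37), (31,x39), (32,x37), (32,x39)}
  {31, 32} × {x37, x38, x39} = {(31,x37), (31,x38), (31,x39), (32,x37), (32,x38), (32,x39)}
These 7 distinct sets form the basis B.
Close under arbitrary unions to get τ_{X×Y}; counting gives |τ_{X×Y}| = 10.


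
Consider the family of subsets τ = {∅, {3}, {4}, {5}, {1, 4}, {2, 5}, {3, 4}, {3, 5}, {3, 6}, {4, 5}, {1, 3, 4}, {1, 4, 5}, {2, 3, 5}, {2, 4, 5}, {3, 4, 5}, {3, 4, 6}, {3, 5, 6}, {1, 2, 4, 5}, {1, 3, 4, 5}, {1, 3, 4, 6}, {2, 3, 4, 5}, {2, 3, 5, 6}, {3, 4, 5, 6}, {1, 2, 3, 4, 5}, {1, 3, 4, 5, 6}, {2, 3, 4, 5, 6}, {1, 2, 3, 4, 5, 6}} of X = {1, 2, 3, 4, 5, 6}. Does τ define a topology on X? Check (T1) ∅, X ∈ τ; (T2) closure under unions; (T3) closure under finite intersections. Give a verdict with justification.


τ IS a topology on X.

Axiom (T1): ∅ ∈ τ? Yes; X ∈ τ? Yes.
Axiom (T2/T3): check pairwise unions and intersections of members of τ.
All pairwise intersections and unions checked — each lies in τ. Therefore τ satisfies (T1), (T2), (T3): it IS a topology on X.


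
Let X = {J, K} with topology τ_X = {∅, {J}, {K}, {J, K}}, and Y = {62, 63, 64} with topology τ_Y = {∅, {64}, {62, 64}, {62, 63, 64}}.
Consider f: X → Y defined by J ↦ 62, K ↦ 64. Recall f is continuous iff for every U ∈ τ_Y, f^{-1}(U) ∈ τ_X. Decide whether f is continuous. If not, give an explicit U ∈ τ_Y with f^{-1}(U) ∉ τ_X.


f IS continuous.

Compute f^{-1}(U) for each U ∈ τ_Y:
  U = ∅: f^{-1}(U) = ∅ ∈ τ_X ✓.
  U = {64}: f^{-1}(U) = {K} ∈ τ_X ✓.
  U = {62, 64}: f^{-1}(U) = {J, K} ∈ τ_X ✓.
  U = {62, 63, 64}: f^{-1}(U) = {J, K} ∈ τ_X ✓.
Every preimage lies in τ_X, so f IS continuous.


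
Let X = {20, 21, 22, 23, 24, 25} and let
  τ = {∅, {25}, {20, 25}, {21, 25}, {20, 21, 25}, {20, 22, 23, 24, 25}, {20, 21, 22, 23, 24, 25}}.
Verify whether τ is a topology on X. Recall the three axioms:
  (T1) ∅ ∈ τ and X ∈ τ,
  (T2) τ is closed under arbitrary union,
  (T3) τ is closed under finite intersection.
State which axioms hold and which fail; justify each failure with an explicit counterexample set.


τ IS a topology on X.

Axiom (T1): ∅ ∈ τ? Yes; X ∈ τ? Yes.
Axiom (T2/T3): check pairwise unions and intersections of members of τ.
All pairwise intersections and unions checked — each lies in τ. Therefore τ satisfies (T1), (T2), (T3): it IS a topology on X.


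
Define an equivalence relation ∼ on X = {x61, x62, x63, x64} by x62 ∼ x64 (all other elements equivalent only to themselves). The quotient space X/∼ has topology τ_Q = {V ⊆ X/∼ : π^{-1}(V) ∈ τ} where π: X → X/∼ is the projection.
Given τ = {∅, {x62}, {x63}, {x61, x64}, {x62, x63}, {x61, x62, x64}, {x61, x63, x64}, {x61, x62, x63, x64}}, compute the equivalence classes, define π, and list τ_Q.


X/∼ = {[x61], [x62=x64], [x63]}; |τ_Q| = 4.

Equivalence classes: [x61], [x62=x64], [x63].
Quotient map π: X → X/∼ sends x61 ↦ [x61], x62 ↦ [x62=x64], x63 ↦ [x63], x64 ↦ [x62=x64].
For each subset V ⊆ X/∼, compute π^{-1}(V) ⊆ X and check whether π^{-1}(V) ∈ τ. V is open in τ_Q iff π^{-1}(V) ∈ τ.
  V = {}: π^{-1}(V) = ∅ ∈ τ ✓.
  V = {[x61]}: π^{-1}(V) = {x61} ∉ τ ✗.
  V = {[x62=x64]}: π^{-1}(V) = {x62, x64} ∉ τ ✗.
  V = {[x61], [x62=x64]}: π^{-1}(V) = {x61, x62, x64} ∈ τ ✓.
  V = {[x63]}: π^{-1}(V) = {x63} ∈ τ ✓.
  V = {[x61], [x63]}: π^{-1}(V) = {x61, x63} ∉ τ ✗.
  V = {[x62=x64], [x63]}: π^{-1}(V) = {x62, x63, x64} ∉ τ ✗.
  V = {[x61], [x62=x64], [x63]}: π^{-1}(V) = {x61, x62, x63, x64} ∈ τ ✓.
Open sets in the quotient: τ_Q = {{}, {[x61], [x62=x64]}, {[x63]}, {[x61], [x62=x64], [x63]}} (4 elements).


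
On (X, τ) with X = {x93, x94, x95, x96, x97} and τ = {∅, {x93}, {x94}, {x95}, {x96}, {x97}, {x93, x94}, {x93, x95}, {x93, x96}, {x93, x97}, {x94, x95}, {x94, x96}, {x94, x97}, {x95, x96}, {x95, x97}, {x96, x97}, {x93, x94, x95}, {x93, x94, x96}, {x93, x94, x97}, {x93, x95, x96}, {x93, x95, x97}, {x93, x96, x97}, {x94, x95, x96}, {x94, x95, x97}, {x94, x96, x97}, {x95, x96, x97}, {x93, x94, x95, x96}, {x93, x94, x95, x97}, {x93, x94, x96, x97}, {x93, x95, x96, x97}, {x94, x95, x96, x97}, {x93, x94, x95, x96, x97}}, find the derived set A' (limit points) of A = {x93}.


A' = ∅

For each x ∈ X, list the open sets U ∈ τ with x ∈ U, then check whether U ∩ (A ∖ {x}) ≠ ∅ for every such U.
  x = x93: open {x93} ∋ x has {x93} ∩ (A ∖ {x93}) = ∅, so x is NOT a limit point.
  x = x94: open {x94} ∋ x has {x94} ∩ (A ∖ {x94}) = ∅, so x is NOT a limit point.
  x = x95: open {x95} ∋ x has {x95} ∩ (A ∖ {x95}) = ∅, so x is NOT a limit point.
  x = x96: open {x96} ∋ x has {x96} ∩ (A ∖ {x96}) = ∅, so x is NOT a limit point.
  x = x97: open {x97} ∋ x has {x97} ∩ (A ∖ {x97}) = ∅, so x is NOT a limit point.
Collecting: A' = ∅.


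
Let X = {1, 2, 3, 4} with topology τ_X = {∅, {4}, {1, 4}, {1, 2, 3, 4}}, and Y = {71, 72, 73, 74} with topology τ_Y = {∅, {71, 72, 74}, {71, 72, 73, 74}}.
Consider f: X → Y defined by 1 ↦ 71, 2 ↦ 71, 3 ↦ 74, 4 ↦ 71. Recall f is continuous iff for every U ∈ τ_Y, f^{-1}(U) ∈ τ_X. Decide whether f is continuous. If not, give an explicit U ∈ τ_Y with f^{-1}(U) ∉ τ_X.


f IS continuous.

Compute f^{-1}(U) for each U ∈ τ_Y:
  U = ∅: f^{-1}(U) = ∅ ∈ τ_X ✓.
  U = {71, 72, 74}: f^{-1}(U) = {1, 2, 3, 4} ∈ τ_X ✓.
  U = {71, 72, 73, 74}: f^{-1}(U) = {1, 2, 3, 4} ∈ τ_X ✓.
Every preimage lies in τ_X, so f IS continuous.


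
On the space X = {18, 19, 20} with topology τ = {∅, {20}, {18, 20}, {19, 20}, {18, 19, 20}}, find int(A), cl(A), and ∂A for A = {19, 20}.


int(A) = {19, 20}, cl(A) = {18, 19, 20}, ∂A = {18}.

Closed sets in (X, τ) are complements of opens:
  closed(X, τ) = {∅, {18}, {19}, {18, 19}, {18, 19, 20}}.
int(A) = ⋃ {U ∈ τ : U ⊆ A}. Opens contained in A: ∅, {20}, {19, 20}.
Taking the union of these: int(A) = {19, 20}.
cl(A) = ⋂ {C closed : A ⊆ C}. Closed sets containing A: {18, 19, 20}.
Intersecting these: cl(A) = {18, 19, 20}.
∂A = cl(A) ∖ int(A) = {18, 19, 20} ∖ {19, 20} = {18}.


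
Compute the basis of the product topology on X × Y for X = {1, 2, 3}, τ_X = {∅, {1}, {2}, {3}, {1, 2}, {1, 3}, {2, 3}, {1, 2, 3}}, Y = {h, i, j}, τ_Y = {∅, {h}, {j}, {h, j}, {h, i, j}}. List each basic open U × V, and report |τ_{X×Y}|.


Basis B = {∅ × ∅, {1} × {h}, {1} × {j}, {2} × {h}, {2} × {j}, {3} × {h}, {3} × {j}, {1} × {h, j}, {1, 2} × {h}, {1, 3} × {h}, {1, 2} × {j}, {1, 3} × {j}, {2} × {h, j}, {2, 3} × {h}, {2, 3} × {j}, {3} × {h, j}, {1} × {h, i, j}, {1, 2, 3} × {h}, {1, 2, 3} × {j}, {2} × {h, i, j}, {3} × {h, i, j}, {1, 2} × {h, j}, {1, 3} × {h, j}, {2, 3} × {h, j}, {1, 2} × {h, i, j}, {1, 3} × {h, i, j}, {1, 2, 3} × {h, j}, {2, 3} × {h, i, j}, {1, 2, 3} × {h, i, j}}; |τ_{X×Y}| = 125.

Enumerate products U × V with U ∈ τ_X, V ∈ τ_Y (deduplicated):
  ∅ × ∅ = {} (∅)
  {1} × {h} = {(1,h)}
  {1} × {j} = {(1,j)}
  {2} × {h} = {(2,h)}
  {2} × {j} = {(2,j)}
  {3} × {h} = {(3,h)}
  {3} × {j} = {(3,j)}
  {1} × {h, j} = {(1,h), (1,j)}
  {1, 2} × {h} = {(1,h), (2,h)}
  {1, 3} × {h} = {(1,h), (3,h)}
  {1, 2} × {j} = {(1,j), (2,j)}
  {1, 3} × {j} = {(1,j), (3,j)}
  {2} × {h, j} = {(2,h), (2,j)}
  {2, 3} × {h} = {(2,h), (3,h)}
  {2, 3} × {j} = {(2,j), (3,j)}
  {3} × {h, j} = {(3,h), (3,j)}
  {1} × {h, i, j} = {(1,h), (1,i), (1,j)}
  {1, 2, 3} × {h} = {(1,h), (2,h), (3,h)}
  {1, 2, 3} × {j} = {(1,j), (2,j), (3,j)}
  {2} × {h, i, j} = {(2,h), (2,i), (2,j)}
  {3} × {h, i, j} = {(3,h), (3,i), (3,j)}
  {1, 2} × {h, j} = {(1,h), (1,j), (2,h), (2,j)}
  {1, 3} × {h, j} = {(1,h), (1,j), (3,h), (3,j)}
  {2, 3} × {h, j} = {(2,h), (2,j), (3,h), (3,j)}
  {1, 2} × {h, i, j} = {(1,h), (1,i), (1,j), (2,h), (2,i), (2,j)}
  {1, 3} × {h, i, j} = {(1,h), (1,i), (1,j), (3,h), (3,i), (3,j)}
  {1, 2, 3} × {h, j} = {(1,h), (1,j), (2,h), (2,j), (3,h), (3,j)}
  {2, 3} × {h, i, j} = {(2,h), (2,i), (2,j), (3,h), (3,i), (3,j)}
  {1, 2, 3} × {h, i, j} = {(1,h), (1,i), (1,j), (2,h), (2,i), (2,j), (3,h), (3,i), (3,j)}
These 29 distinct sets form the basis B.
Close under arbitrary unions to get τ_{X×Y}; counting gives |τ_{X×Y}| = 125.


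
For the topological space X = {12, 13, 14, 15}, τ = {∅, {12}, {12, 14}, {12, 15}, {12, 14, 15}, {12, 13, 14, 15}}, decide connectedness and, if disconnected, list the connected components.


(X, τ) is connected.

Find clopen sets (U ∈ τ with X ∖ U ∈ τ):
  U = ∅, X ∖ U = {12, 13, 14, 15} — both open, so U is clopen.
  U = {12, 13, 14, 15}, X ∖ U = ∅ — both open, so U is clopen.
Only trivial clopens (∅ and X) exist, so (X, τ) is connected.
Compute connected components by grouping points that agree on all clopens:
  component: {12, 13, 14, 15}


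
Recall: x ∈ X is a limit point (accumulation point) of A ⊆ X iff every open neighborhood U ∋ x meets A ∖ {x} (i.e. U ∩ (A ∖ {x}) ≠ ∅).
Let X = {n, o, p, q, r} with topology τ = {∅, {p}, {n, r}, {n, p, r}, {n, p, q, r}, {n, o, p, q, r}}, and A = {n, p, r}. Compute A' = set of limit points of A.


A' = {n, o, q, r}

For each x ∈ X, list the open sets U ∈ τ with x ∈ U, then check whether U ∩ (A ∖ {x}) ≠ ∅ for every such U.
  x = n: opens ∋ x are {n, r}, {n, p, r}, {n, p, q, r}, {n, o, p, q, r}; each meets A ∖ {n}, so x IS a limit point.
  x = o: opens ∋ x are {n, o, p, q, r}; each meets A ∖ {o}, so x IS a limit point.
  x = p: open {p} ∋ x has {p} ∩ (A ∖ {p}) = ∅, so x is NOT a limit point.
  x = q: opens ∋ x are {n, p, q, r}, {n, o, p, q, r}; each meets A ∖ {q}, so x IS a limit point.
  x = r: opens ∋ x are {n, r}, {n, p, r}, {n, p, q, r}, {n, o, p, q, r}; each meets A ∖ {r}, so x IS a limit point.
Collecting: A' = {n, o, q, r}.


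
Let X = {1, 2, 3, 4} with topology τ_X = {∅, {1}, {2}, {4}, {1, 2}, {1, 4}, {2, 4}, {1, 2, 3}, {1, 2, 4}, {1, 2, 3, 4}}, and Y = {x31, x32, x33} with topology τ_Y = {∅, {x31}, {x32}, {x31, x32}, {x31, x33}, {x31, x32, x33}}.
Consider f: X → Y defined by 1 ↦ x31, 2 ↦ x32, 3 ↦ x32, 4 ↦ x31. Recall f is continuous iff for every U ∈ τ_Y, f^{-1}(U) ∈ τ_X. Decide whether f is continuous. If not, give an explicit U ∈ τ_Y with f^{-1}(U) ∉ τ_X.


f is NOT continuous.

Compute f^{-1}(U) for each U ∈ τ_Y:
  U = ∅: f^{-1}(U) = ∅ ∈ τ_X ✓.
  U = {x31}: f^{-1}(U) = {1, 4} ∈ τ_X ✓.
  U = {x32}: f^{-1}(U) = {2, 3} ∉ τ_X ✗.
  U = {x31, x32}: f^{-1}(U) = {1, 2, 3, 4} ∈ τ_X ✓.
  U = {x31, x33}: f^{-1}(U) = {1, 4} ∈ τ_X ✓.
  U = {x31, x32, x33}: f^{-1}(U) = {1, 2, 3, 4} ∈ τ_X ✓.
Found U = {x32} with f^{-1}(U) = {2, 3} not in τ_X. Therefore f is NOT continuous.


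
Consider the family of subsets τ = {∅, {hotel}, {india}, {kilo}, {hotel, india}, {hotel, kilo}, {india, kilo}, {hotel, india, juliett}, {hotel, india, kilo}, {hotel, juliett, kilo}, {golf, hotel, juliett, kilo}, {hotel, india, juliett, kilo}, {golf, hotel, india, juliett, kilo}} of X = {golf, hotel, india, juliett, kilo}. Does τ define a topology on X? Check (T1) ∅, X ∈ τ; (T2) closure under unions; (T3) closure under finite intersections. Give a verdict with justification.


τ is NOT a topology on X.

Axiom (T1): ∅ ∈ τ? Yes; X ∈ τ? Yes.
Axiom (T2/T3): check pairwise unions and intersections of members of τ.
Counterexample for (T3): {hotel, india, juliett} ∩ {hotel, juliett, kilo} = {hotel, juliett} ∉ τ. Therefore τ is NOT a topology.


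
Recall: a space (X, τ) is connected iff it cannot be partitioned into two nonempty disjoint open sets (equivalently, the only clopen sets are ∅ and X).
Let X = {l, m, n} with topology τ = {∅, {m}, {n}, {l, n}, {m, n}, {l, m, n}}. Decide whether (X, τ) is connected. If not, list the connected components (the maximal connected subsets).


(X, τ) is disconnected; components = [{m}, {l, n}].

Find clopen sets (U ∈ τ with X ∖ U ∈ τ):
  U = ∅, X ∖ U = {l, m, n} — both open, so U is clopen.
  U = {m}, X ∖ U = {l, n} — both open, so U is clopen.
  U = {l, n}, X ∖ U = {m} — both open, so U is clopen.
  U = {l, m, n}, X ∖ U = ∅ — both open, so U is clopen.
Nontrivial clopen(s) exist: e.g. {m}. So (X, τ) is disconnected.
Compute connected components by grouping points that agree on all clopens:
  component: {m}
  component: {l, n}


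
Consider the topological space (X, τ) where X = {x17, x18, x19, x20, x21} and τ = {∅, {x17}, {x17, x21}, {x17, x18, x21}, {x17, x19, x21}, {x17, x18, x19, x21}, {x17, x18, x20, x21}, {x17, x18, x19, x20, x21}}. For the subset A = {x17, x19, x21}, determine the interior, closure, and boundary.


int(A) = {x17, x19, x21}, cl(A) = {x17, x18, x19, x20, x21}, ∂A = {x18, x20}.

Closed sets in (X, τ) are complements of opens:
  closed(X, τ) = {∅, {x19}, {x20}, {x18, x20}, {x19, x20}, {x18, x19, x20}, {x18, x19, x20, x21}, {x17, x18, x19, x20, x21}}.
int(A) = ⋃ {U ∈ τ : U ⊆ A}. Opens contained in A: ∅, {x17}, {x17, x21}, {x17, x19, x21}.
Taking the union of these: int(A) = {x17, x19, x21}.
cl(A) = ⋂ {C closed : A ⊆ C}. Closed sets containing A: {x17, x18, x19, x20, x21}.
Intersecting these: cl(A) = {x17, x18, x19, x20, x21}.
∂A = cl(A) ∖ int(A) = {x17, x18, x19, x20, x21} ∖ {x17, x19, x21} = {x18, x20}.


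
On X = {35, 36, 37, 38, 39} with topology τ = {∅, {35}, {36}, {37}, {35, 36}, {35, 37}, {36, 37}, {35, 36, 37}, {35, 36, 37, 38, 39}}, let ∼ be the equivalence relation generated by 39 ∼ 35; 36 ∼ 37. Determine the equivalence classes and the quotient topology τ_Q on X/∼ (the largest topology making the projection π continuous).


X/∼ = {[35=39], [36=37], [38]}; |τ_Q| = 3.

Equivalence classes: [35=39], [36=37], [38].
Quotient map π: X → X/∼ sends 35 ↦ [35=39], 36 ↦ [36=37], 37 ↦ [36=37], 38 ↦ [38], 39 ↦ [35=39].
For each subset V ⊆ X/∼, compute π^{-1}(V) ⊆ X and check whether π^{-1}(V) ∈ τ. V is open in τ_Q iff π^{-1}(V) ∈ τ.
  V = {}: π^{-1}(V) = ∅ ∈ τ ✓.
  V = {[35=39]}: π^{-1}(V) = {35, 39} ∉ τ ✗.
  V = {[36=37]}: π^{-1}(V) = {36, 37} ∈ τ ✓.
  V = {[35=39], [36=37]}: π^{-1}(V) = {35, 36, 37, 39} ∉ τ ✗.
  V = {[38]}: π^{-1}(V) = {38} ∉ τ ✗.
  V = {[35=39], [38]}: π^{-1}(V) = {35, 38, 39} ∉ τ ✗.
  V = {[36=37], [38]}: π^{-1}(V) = {36, 37, 38} ∉ τ ✗.
  V = {[35=39], [36=37], [38]}: π^{-1}(V) = {35, 36, 37, 38, 39} ∈ τ ✓.
Open sets in the quotient: τ_Q = {{}, {[36=37]}, {[35=39], [36=37], [38]}} (3 elements).


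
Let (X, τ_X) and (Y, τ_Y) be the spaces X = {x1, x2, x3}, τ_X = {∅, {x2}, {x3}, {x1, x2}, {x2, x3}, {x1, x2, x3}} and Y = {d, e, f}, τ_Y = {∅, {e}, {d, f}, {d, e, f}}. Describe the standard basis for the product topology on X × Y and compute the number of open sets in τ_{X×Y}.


Basis B = {∅ × ∅, {x2} × {e}, {x3} × {e}, {x1, x2} × {e}, {x2} × {d, f}, {x2, x3} × {e}, {x3} × {d, f}, {x1, x2, x3} × {e}, {x2} × {d, e, f}, {x3} × {d, e, f}, {x1, x2} × {d, f}, {x2, x3} × {d, f}, {x1, x2} × {d, e, f}, {x1, x2, x3} × {d, f}, {x2, x3} × {d, e, f}, {x1, x2, x3} × {d, e, f}}; |τ_{X×Y}| = 36.

Enumerate products U × V with U ∈ τ_X, V ∈ τ_Y (deduplicated):
  ∅ × ∅ = {} (∅)
  {x2} × {e} = {(x2,e)}
  {x3} × {e} = {(x3,e)}
  {x1, x2} × {e} = {(x1,e), (x2,e)}
  {x2} × {d, f} = {(x2,d), (x2,f)}
  {x2, x3} × {e} = {(x2,e), (x3,e)}
  {x3} × {d, f} = {(x3,d), (x3,f)}
  {x1, x2, x3} × {e} = {(x1,e), (x2,e), (x3,e)}
  {x2} × {d, e, f} = {(x2,d), (x2,e), (x2,f)}
  {x3} × {d, e, f} = {(x3,d), (x3,e), (x3,f)}
  {x1, x2} × {d, f} = {(x1,d), (x1,f), (x2,d), (x2,f)}
  {x2, x3} × {d, f} = {(x2,d), (x2,f), (x3,d), (x3,f)}
  {x1, x2} × {d, e, f} = {(x1,d), (x1,e), (x1,f), (x2,d), (x2,e), (x2,f)}
  {x1, x2, x3} × {d, f} = {(x1,d), (x1,f), (x2,d), (x2,f), (x3,d), (x3,f)}
  {x2, x3} × {d, e, f} = {(x2,d), (x2,e), (x2,f), (x3,d), (x3,e), (x3,f)}
  {x1, x2, x3} × {d, e, f} = {(x1,d), (x1,e), (x1,f), (x2,d), (x2,e), (x2,f), (x3,d), (x3,e), (x3,f)}
These 16 distinct sets form the basis B.
Close under arbitrary unions to get τ_{X×Y}; counting gives |τ_{X×Y}| = 36.


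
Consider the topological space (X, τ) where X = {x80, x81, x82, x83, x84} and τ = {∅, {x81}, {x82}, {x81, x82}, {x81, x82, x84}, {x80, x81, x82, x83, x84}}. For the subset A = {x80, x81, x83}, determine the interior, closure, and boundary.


int(A) = {x81}, cl(A) = {x80, x81, x83, x84}, ∂A = {x80, x83, x84}.

Closed sets in (X, τ) are complements of opens:
  closed(X, τ) = {∅, {x80, x83}, {x80, x83, x84}, {x80, x81, x83, x84}, {x80, x82, x83, x84}, {x80, x81, x82, x83, x84}}.
int(A) = ⋃ {U ∈ τ : U ⊆ A}. Opens contained in A: ∅, {x81}.
Taking the union of these: int(A) = {x81}.
cl(A) = ⋂ {C closed : A ⊆ C}. Closed sets containing A: {x80, x81, x83, x84}, {x80, x81, x82, x83, x84}.
Intersecting these: cl(A) = {x80, x81, x83, x84}.
∂A = cl(A) ∖ int(A) = {x80, x81, x83, x84} ∖ {x81} = {x80, x83, x84}.


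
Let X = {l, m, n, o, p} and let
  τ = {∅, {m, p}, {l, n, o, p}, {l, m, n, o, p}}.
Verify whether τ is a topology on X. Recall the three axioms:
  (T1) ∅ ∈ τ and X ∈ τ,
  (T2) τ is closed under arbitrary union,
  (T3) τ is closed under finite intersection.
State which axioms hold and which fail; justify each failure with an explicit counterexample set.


τ is NOT a topology on X.

Axiom (T1): ∅ ∈ τ? Yes; X ∈ τ? Yes.
Axiom (T2/T3): check pairwise unions and intersections of members of τ.
Counterexample for (T3): {m, p} ∩ {l, n, o, p} = {p} ∉ τ. Therefore τ is NOT a topology.


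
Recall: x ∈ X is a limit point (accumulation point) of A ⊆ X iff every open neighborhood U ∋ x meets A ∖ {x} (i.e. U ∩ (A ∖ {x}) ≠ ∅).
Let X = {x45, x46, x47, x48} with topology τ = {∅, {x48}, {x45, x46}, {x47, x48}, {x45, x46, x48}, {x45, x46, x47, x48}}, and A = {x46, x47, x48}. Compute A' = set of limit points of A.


A' = {x45, x47}

For each x ∈ X, list the open sets U ∈ τ with x ∈ U, then check whether U ∩ (A ∖ {x}) ≠ ∅ for every such U.
  x = x45: opens ∋ x are {x45, x46}, {x45, x46, x48}, {x45, x46, x47, x48}; each meets A ∖ {x45}, so x IS a limit point.
  x = x46: open {x45, x46} ∋ x has {x45, x46} ∩ (A ∖ {x46}) = ∅, so x is NOT a limit point.
  x = x47: opens ∋ x are {x47, x48}, {x45, x46, x47, x48}; each meets A ∖ {x47}, so x IS a limit point.
  x = x48: open {x48} ∋ x has {x48} ∩ (A ∖ {x48}) = ∅, so x is NOT a limit point.
Collecting: A' = {x45, x47}.


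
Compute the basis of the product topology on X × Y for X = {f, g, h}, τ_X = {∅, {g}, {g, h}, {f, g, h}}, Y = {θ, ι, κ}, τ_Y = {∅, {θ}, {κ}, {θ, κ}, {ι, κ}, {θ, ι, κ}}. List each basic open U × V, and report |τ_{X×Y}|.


Basis B = {∅ × ∅, {g} × {θ}, {g} × {κ}, {g} × {θ, κ}, {g, h} × {θ}, {g} × {ι, κ}, {g, h} × {κ}, {f, g, h} × {θ}, {f, g, h} × {κ}, {g} × {θ, ι, κ}, {g, h} × {θ, κ}, {g, h} × {ι, κ}, {f, g, h} × {θ, κ}, {f, g, h} × {ι, κ}, {g, h} × {θ, ι, κ}, {f, g, h} × {θ, ι, κ}}; |τ_{X×Y}| = 40.

Enumerate products U × V with U ∈ τ_X, V ∈ τ_Y (deduplicated):
  ∅ × ∅ = {} (∅)
  {g} × {θ} = {(g,θ)}
  {g} × {κ} = {(g,κ)}
  {g} × {θ, κ} = {(g,θ), (g,κ)}
  {g, h} × {θ} = {(g,θ), (h,θ)}
  {g} × {ι, κ} = {(g,ι), (g,κ)}
  {g, h} × {κ} = {(g,κ), (h,κ)}
  {f, g, h} × {θ} = {(f,θ), (g,θ), (h,θ)}
  {f, g, h} × {κ} = {(f,κ), (g,κ), (h,κ)}
  {g} × {θ, ι, κ} = {(g,θ), (g,ι), (g,κ)}
  {g, h} × {θ, κ} = {(g,θ), (g,κ), (h,θ), (h,κ)}
  {g, h} × {ι, κ} = {(g,ι), (g,κ), (h,ι), (h,κ)}
  {f, g, h} × {θ, κ} = {(f,θ), (f,κ), (g,θ), (g,κ), (h,θ), (h,κ)}
  {f, g, h} × {ι, κ} = {(f,ι), (f,κ), (g,ι), (g,κ), (h,ι), (h,κ)}
  {g, h} × {θ, ι, κ} = {(g,θ), (g,ι), (g,κ), (h,θ), (h,ι), (h,κ)}
  {f, g, h} × {θ, ι, κ} = {(f,θ), (f,ι), (f,κ), (g,θ), (g,ι), (g,κ), (h,θ), (h,ι), (h,κ)}
These 16 distinct sets form the basis B.
Close under arbitrary unions to get τ_{X×Y}; counting gives |τ_{X×Y}| = 40.


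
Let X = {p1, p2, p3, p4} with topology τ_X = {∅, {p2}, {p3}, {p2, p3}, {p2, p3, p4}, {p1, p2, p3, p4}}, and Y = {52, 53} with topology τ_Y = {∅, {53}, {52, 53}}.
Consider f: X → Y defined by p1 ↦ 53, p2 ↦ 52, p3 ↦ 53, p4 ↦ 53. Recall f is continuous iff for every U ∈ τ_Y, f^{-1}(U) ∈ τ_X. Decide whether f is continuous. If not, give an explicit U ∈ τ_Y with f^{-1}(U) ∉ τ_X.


f is NOT continuous.

Compute f^{-1}(U) for each U ∈ τ_Y:
  U = ∅: f^{-1}(U) = ∅ ∈ τ_X ✓.
  U = {53}: f^{-1}(U) = {p1, p3, p4} ∉ τ_X ✗.
  U = {52, 53}: f^{-1}(U) = {p1, p2, p3, p4} ∈ τ_X ✓.
Found U = {53} with f^{-1}(U) = {p1, p3, p4} not in τ_X. Therefore f is NOT continuous.


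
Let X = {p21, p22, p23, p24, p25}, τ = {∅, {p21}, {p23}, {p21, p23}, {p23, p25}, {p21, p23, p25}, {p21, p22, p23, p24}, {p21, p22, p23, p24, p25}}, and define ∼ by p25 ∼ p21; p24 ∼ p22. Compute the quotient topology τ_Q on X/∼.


X/∼ = {[p21=p25], [p22=p24], [p23]}; |τ_Q| = 4.

Equivalence classes: [p21=p25], [p22=p24], [p23].
Quotient map π: X → X/∼ sends p21 ↦ [p21=p25], p22 ↦ [p22=p24], p23 ↦ [p23], p24 ↦ [p22=p24], p25 ↦ [p21=p25].
For each subset V ⊆ X/∼, compute π^{-1}(V) ⊆ X and check whether π^{-1}(V) ∈ τ. V is open in τ_Q iff π^{-1}(V) ∈ τ.
  V = {}: π^{-1}(V) = ∅ ∈ τ ✓.
  V = {[p21=p25]}: π^{-1}(V) = {p21, p25} ∉ τ ✗.
  V = {[p22=p24]}: π^{-1}(V) = {p22, p24} ∉ τ ✗.
  V = {[p21=p25], [p22=p24]}: π^{-1}(V) = {p21, p22, p24, p25} ∉ τ ✗.
  V = {[p23]}: π^{-1}(V) = {p23} ∈ τ ✓.
  V = {[p21=p25], [p23]}: π^{-1}(V) = {p21, p23, p25} ∈ τ ✓.
  V = {[p22=p24], [p23]}: π^{-1}(V) = {p22, p23, p24} ∉ τ ✗.
  V = {[p21=p25], [p22=p24], [p23]}: π^{-1}(V) = {p21, p22, p23, p24, p25} ∈ τ ✓.
Open sets in the quotient: τ_Q = {{}, {[p23]}, {[p21=p25], [p23]}, {[p21=p25], [p22=p24], [p23]}} (4 elements).
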